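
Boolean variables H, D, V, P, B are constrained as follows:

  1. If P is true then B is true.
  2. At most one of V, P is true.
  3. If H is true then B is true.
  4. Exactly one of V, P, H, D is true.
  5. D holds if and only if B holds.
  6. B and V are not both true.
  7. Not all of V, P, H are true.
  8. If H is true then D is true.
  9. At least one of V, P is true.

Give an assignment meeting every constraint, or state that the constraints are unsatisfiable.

H = False; D = False; V = True; P = False; B = False

  (1) P=F ⇒ B: vacuous ✓
  (2) {V, P}: 1 true — at most one ✓
  (3) H=F ⇒ B: vacuous ✓
  (4) {V, P, H, D}: 1 true — exactly one ✓
  (5) D=F, B=F — same ✓
  (6) B=F, V=T — not both ✓
  (7) {V, P, H}: 1/3 true — not all ✓
  (8) H=F ⇒ D: vacuous ✓
  (9) {V, P}: 1 true — at least one ✓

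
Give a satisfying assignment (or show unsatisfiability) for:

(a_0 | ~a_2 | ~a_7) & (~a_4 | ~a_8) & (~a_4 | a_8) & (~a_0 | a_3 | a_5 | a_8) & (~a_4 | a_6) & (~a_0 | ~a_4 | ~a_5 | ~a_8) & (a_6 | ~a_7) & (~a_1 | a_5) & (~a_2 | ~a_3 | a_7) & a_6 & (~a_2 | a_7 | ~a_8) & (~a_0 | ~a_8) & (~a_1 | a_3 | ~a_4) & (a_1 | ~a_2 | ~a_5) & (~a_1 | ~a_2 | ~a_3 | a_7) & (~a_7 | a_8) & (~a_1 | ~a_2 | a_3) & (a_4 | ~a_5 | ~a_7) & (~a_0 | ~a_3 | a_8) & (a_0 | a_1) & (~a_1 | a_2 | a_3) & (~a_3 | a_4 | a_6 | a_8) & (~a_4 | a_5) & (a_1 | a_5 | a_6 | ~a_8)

Unit clause (a_6) forces a_6 = True.
Set a_0 = False.
  then (a_0 | a_1) forces a_1 = True.
  then (~a_1 | a_5) forces a_5 = True.
Try a_2 = True:
  (a_0 | ~a_2 | ~a_7) forces a_7 = False.
  (~a_2 | ~a_3 | a_7) forces a_3 = False.
  clause (~a_1 | ~a_2 | a_3) is falsified — backtrack.
So a_2 = False.
  then (~a_1 | a_2 | a_3) forces a_3 = True.
Try a_4 = True:
  (~a_4 | ~a_8) forces a_8 = False.
  clause (~a_4 | a_8) is falsified — backtrack.
So a_4 = False.
  then (a_4 | ~a_5 | ~a_7) forces a_7 = False.
Set a_8 = False.
All clauses satisfied.

a_0 = False, a_1 = True, a_2 = False, a_3 = True, a_4 = False, a_5 = True, a_6 = True, a_7 = False, a_8 = False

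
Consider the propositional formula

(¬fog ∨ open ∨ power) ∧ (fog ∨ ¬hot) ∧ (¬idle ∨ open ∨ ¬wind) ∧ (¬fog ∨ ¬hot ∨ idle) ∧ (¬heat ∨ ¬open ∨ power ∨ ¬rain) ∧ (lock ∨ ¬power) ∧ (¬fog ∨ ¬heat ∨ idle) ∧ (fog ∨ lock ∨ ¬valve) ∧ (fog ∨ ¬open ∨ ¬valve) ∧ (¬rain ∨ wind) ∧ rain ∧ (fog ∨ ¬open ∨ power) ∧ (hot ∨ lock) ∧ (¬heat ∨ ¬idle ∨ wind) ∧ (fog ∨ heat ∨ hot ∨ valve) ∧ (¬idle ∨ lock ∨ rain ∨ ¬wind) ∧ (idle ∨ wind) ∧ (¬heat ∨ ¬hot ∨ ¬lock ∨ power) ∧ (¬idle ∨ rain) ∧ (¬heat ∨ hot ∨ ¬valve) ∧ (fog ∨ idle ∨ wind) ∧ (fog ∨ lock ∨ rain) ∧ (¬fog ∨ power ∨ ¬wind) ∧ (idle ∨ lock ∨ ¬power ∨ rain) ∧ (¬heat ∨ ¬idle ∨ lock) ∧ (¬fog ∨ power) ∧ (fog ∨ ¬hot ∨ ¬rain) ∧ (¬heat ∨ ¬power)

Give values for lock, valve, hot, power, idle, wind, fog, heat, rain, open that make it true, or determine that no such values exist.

Unit clause (rain) forces rain = True.
In (¬rain ∨ wind) only wind is left, so wind = True.
Try lock = False:
  (lock ∨ ¬power) forces power = False.
  (hot ∨ lock) forces hot = True.
  (fog ∨ ¬hot) forces fog = True.
  clause (¬fog ∨ power ∨ ¬wind) is falsified — backtrack.
So lock = True.
Set valve = False.
Set hot = False.
Set power = True.
  then (¬heat ∨ ¬power) forces heat = False.
  then (fog ∨ heat ∨ hot ∨ valve) forces fog = True.
Set idle = False.
Set open = False.
All clauses satisfied.

lock = True, valve = False, hot = False, power = True, idle = False, wind = True, fog = True, heat = False, rain = True, open = False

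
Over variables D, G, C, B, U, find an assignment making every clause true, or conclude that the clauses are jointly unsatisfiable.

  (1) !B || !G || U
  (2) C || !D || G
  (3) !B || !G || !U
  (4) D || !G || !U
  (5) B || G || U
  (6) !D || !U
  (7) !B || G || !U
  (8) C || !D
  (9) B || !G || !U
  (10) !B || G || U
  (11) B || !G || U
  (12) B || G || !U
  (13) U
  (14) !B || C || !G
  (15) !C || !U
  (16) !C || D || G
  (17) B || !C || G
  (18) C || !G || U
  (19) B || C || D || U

Case U = True:
  (!D || !U) forces D = False.
  (D || !G || !U) forces G = False.
  (!B || G || !U) forces B = False.
  Clause (B || G || !U) is falsified — contradiction.
Case U = False:
  Clause (U) is falsified — contradiction.
Both cases fail, so the formula is unsatisfiable.

Unsatisfiable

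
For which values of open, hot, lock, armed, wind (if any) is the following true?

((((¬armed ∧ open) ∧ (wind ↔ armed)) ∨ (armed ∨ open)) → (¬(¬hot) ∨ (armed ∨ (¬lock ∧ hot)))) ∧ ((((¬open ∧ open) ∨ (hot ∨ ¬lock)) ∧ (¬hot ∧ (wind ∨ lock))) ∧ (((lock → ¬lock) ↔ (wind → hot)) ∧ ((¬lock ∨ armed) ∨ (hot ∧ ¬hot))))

Case hot = True: the conjunct ¬hot is False.
Case hot = False: the formula simplifies to ((((¬armed ∧ open) ∧ (wind ↔ armed)) ∨ (armed ∨ open)) → armed) ∧ ((((¬open ∧ open) ∨ ¬lock) ∧ (wind ∨ lock)) ∧ (((lock → ¬lock) ↔ ¬wind) ∧ (¬lock ∨ armed))).
  lock = True: simplifies to ((((¬armed ∧ open) ∧ (wind ↔ armed)) ∨ (armed ∨ open)) → armed) ∧ ((¬open ∧ open) ∧ (wind ∧ armed)).
    open = True: the conjunct ¬open is False.
    open = False: the conjunct open is False.
  lock = False: simplifies to ((((¬armed ∧ open) ∧ (wind ↔ armed)) ∨ (armed ∨ open)) → armed) ∧ (wind ∧ ¬wind).
    wind = True: the conjunct ¬wind is False.
    wind = False: the conjunct wind is False.
Both cases fail — unsatisfiable.

UNSATISFIABLE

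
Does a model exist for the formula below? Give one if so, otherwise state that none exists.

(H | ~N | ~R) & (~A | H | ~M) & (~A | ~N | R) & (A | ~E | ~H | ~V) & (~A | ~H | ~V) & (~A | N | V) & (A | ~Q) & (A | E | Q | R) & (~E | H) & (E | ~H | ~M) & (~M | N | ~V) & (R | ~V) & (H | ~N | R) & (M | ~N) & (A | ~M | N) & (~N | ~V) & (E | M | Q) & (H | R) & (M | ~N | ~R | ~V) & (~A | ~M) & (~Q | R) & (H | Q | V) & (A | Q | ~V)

N = True, M = True, A = False, V = False, H = True, Q = False, E = True, R = False

Set N = True.
  then (M | ~N) forces M = True.
  then (~N | ~V) forces V = False.
  then (~A | ~M) forces A = False.
  then (A | ~Q) forces Q = False.
  then (H | Q | V) forces H = True.
  then (E | ~H | ~M) forces E = True.
Set R = False.
All clauses satisfied.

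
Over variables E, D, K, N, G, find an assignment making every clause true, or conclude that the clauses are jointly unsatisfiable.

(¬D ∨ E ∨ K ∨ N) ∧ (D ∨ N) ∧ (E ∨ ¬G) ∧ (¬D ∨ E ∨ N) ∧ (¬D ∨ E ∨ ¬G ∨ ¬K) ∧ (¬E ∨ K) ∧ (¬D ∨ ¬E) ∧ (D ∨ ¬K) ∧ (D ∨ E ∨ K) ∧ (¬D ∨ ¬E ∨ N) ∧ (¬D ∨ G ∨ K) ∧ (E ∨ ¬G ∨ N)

Set E = False.
  then (E ∨ ¬G) forces G = False.
Set D = True.
  then (¬D ∨ E ∨ N) forces N = True.
  then (¬D ∨ G ∨ K) forces K = True.
All clauses satisfied.

E = False, D = True, K = True, N = True, G = False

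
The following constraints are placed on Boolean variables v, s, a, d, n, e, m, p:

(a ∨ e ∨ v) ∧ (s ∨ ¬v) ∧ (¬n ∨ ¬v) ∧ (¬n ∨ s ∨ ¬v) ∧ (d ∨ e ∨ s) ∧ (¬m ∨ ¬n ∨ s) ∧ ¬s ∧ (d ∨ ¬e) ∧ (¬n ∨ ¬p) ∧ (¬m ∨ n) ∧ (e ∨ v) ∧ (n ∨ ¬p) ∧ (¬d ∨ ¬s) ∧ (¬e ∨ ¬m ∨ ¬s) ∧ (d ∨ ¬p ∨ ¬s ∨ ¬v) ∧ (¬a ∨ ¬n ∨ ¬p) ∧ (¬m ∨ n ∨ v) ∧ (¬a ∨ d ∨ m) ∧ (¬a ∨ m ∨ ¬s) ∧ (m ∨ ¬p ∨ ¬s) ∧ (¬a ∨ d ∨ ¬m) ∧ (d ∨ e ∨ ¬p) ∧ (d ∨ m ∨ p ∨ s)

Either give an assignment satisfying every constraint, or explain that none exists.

Unit clause (¬s) forces s = False.
In (s ∨ ¬v) only ¬v is left, so v = False.
In (e ∨ v) only e is left, so e = True.
In (d ∨ ¬e) only d is left, so d = True.
Set a = False.
Set n = False.
  then (¬m ∨ n) forces m = False.
  then (n ∨ ¬p) forces p = False.
All clauses satisfied.

v=F; s=F; a=F; d=T; n=F; e=T; m=F; p=F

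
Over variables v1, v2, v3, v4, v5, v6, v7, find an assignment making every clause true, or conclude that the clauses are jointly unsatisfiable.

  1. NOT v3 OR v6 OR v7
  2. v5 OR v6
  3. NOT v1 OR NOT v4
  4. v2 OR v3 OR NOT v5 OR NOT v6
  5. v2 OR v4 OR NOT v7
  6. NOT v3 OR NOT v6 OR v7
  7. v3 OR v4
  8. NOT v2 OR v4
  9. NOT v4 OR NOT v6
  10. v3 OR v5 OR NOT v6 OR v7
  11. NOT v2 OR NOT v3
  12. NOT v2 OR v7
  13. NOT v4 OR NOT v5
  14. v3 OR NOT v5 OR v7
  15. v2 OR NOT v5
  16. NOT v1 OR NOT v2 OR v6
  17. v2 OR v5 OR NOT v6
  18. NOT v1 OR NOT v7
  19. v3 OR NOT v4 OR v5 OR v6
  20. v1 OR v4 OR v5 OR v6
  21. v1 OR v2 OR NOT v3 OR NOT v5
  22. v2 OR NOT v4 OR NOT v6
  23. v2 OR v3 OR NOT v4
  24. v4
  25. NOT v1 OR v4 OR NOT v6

Case v4 = True:
  (NOT v1 OR NOT v4) forces v1 = False.
  (NOT v4 OR NOT v6) forces v6 = False.
  (v5 OR v6) forces v5 = True.
  Clause (NOT v4 OR NOT v5) is falsified — contradiction.
Case v4 = False:
  Clause (v4) is falsified — contradiction.
Both cases fail, so the formula is unsatisfiable.

Unsatisfiable — no assignment works.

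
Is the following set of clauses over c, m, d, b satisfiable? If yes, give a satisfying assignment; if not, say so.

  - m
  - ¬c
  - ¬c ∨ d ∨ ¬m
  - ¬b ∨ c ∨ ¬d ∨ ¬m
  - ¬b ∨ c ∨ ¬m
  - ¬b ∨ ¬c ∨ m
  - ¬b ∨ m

c = False, m = True, d = True, b = False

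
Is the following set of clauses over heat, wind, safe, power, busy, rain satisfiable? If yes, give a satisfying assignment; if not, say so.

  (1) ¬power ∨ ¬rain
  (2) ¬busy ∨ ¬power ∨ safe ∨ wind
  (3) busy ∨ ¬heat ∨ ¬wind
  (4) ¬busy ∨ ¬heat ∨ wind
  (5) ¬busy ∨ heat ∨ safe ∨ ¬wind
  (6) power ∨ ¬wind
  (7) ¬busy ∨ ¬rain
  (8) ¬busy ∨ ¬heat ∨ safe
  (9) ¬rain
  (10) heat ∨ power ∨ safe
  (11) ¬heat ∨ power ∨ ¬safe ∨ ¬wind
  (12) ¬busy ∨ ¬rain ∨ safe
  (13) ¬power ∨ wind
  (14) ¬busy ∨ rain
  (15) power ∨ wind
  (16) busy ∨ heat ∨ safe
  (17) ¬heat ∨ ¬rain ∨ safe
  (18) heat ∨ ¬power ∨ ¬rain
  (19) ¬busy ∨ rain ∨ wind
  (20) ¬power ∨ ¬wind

Unsatisfiable — no assignment works.

Case wind = True:
  (power ∨ ¬wind) forces power = True.
  Clause (¬power ∨ ¬wind) is falsified — contradiction.
Case wind = False:
  (¬rain) forces rain = False.
  (¬power ∨ wind) forces power = False.
  Clause (power ∨ wind) is falsified — contradiction.
Both cases fail, so the formula is unsatisfiable.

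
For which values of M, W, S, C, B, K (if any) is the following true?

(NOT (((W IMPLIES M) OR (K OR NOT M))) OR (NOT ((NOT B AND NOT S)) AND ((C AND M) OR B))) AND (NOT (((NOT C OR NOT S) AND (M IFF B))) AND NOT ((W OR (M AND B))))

M=F, W=F, S=F, C=T, B=T, K=F

  NOT (((W IMPLIES M) OR (K OR NOT M))) OR (NOT ((NOT B AND NOT S)) AND ((C AND M) OR B)) = True
    NOT (((W IMPLIES M) OR (K OR NOT M))) = False
      (W IMPLIES M) OR (K OR NOT M) = True
        W IMPLIES M = True
        K OR NOT M = True
          NOT M = True
    NOT ((NOT B AND NOT S)) AND ((C AND M) OR B) = True
      NOT ((NOT B AND NOT S)) = True
        NOT B AND NOT S = False
          NOT B = False
          NOT S = True
      (C AND M) OR B = True
        C AND M = False
  NOT (((NOT C OR NOT S) AND (M IFF B))) AND NOT ((W OR (M AND B))) = True
    NOT (((NOT C OR NOT S) AND (M IFF B))) = True
      (NOT C OR NOT S) AND (M IFF B) = False
        NOT C OR NOT S = True
          NOT C = False
          NOT S = True
        M IFF B = False
    NOT ((W OR (M AND B))) = True
      W OR (M AND B) = False
        M AND B = False
Both conjuncts True, so the formula holds.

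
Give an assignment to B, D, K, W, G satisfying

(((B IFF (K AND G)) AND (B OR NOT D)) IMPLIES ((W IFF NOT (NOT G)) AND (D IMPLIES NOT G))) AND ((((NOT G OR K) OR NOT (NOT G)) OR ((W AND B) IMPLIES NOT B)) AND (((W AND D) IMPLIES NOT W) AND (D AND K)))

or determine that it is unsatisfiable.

B = False; D = True; K = True; W = False; G = False

  ((B IFF (K AND G)) AND (B OR NOT D)) IMPLIES ((W IFF NOT (NOT G)) AND (D IMPLIES NOT G)) = True
    (B IFF (K AND G)) AND (B OR NOT D) = False
      B IFF (K AND G) = True
        K AND G = False
      B OR NOT D = False
        NOT D = False
    (W IFF NOT (NOT G)) AND (D IMPLIES NOT G) = True
      W IFF NOT (NOT G) = True
        NOT (NOT G) = False
          NOT G = True
      D IMPLIES NOT G = True
        NOT G = True
  (((NOT G OR K) OR NOT (NOT G)) OR ((W AND B) IMPLIES NOT B)) AND (((W AND D) IMPLIES NOT W) AND (D AND K)) = True
    ((NOT G OR K) OR NOT (NOT G)) OR ((W AND B) IMPLIES NOT B) = True
      (NOT G OR K) OR NOT (NOT G) = True
        NOT G OR K = True
          NOT G = True
        NOT (NOT G) = False
          NOT G = True
      (W AND B) IMPLIES NOT B = True
        W AND B = False
        NOT B = True
    ((W AND D) IMPLIES NOT W) AND (D AND K) = True
      (W AND D) IMPLIES NOT W = True
        W AND D = False
        NOT W = True
      D AND K = True
Both conjuncts True, so the formula holds.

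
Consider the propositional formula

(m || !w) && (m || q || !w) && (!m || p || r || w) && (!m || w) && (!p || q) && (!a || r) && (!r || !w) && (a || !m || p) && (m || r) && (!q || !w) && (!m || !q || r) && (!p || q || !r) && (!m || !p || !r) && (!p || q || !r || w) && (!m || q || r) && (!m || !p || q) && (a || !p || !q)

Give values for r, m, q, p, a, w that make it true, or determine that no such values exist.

r=T, m=F, q=F, p=F, a=F, w=F

Set r = True.
  then (!r || !w) forces w = False.
  then (!m || w) forces m = False.
Set q = False.
  then (!p || q) forces p = False.
Set a = False.
All clauses satisfied.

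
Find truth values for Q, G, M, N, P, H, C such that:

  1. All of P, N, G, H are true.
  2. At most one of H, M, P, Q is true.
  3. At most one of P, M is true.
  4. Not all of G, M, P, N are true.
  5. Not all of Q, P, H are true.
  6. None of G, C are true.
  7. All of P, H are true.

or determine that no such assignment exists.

Case G = True:
  Constraint (6) is violated (G=T) — contradiction.
Case G = False:
  Constraint (1) is violated (G=F) — contradiction.
Both cases fail — unsatisfiable.

Unsatisfiable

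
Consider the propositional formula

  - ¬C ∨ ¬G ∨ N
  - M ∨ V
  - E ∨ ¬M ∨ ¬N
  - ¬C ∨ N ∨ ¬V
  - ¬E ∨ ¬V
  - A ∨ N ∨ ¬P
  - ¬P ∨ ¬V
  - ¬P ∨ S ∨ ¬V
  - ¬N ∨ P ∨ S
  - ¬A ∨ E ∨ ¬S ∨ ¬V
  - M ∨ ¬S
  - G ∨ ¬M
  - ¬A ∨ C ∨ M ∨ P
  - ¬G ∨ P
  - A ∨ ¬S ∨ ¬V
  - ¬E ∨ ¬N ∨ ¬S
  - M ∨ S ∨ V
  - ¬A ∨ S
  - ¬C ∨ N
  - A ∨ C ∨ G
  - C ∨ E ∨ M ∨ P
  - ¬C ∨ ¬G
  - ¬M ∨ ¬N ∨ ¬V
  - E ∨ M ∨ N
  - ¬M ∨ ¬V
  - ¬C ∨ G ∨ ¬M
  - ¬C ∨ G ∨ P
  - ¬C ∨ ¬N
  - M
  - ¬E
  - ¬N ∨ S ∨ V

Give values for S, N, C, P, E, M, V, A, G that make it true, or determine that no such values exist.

S=T, N=F, C=F, P=T, E=F, M=T, V=F, A=T, G=T

Unit clause (M) forces M = True.
Unit clause (¬E) forces E = False.
In (E ∨ ¬M ∨ ¬N) only ¬N is left, so N = False.
In (G ∨ ¬M) only G is left, so G = True.
In (¬G ∨ P) only P is left, so P = True.
In (¬C ∨ N) only ¬C is left, so C = False.
In (¬M ∨ ¬V) only ¬V is left, so V = False.
In (A ∨ N ∨ ¬P) only A is left, so A = True.
In (¬A ∨ S) only S is left, so S = True.
All clauses satisfied.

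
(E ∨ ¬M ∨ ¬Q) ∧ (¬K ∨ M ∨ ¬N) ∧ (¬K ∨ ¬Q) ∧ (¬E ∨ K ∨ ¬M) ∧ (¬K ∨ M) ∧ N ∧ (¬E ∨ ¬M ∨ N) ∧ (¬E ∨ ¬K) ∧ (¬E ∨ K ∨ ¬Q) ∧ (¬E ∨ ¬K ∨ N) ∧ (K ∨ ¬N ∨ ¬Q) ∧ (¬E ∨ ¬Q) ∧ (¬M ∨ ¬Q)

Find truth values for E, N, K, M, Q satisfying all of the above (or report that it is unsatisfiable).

E: True; N: True; K: False; M: False; Q: False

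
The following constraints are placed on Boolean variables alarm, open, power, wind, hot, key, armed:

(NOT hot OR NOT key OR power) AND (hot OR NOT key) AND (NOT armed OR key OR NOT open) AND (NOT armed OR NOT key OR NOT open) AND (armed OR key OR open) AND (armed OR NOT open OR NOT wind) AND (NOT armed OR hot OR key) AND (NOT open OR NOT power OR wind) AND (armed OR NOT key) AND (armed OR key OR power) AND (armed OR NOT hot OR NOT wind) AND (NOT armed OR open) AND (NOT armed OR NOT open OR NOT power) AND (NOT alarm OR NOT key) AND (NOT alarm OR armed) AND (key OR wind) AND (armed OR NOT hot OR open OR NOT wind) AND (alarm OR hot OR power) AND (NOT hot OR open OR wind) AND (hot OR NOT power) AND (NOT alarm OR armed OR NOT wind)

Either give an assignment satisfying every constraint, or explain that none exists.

Unsatisfiable — no assignment works.

Case armed = True:
  (NOT armed OR open) forces open = True.
  (NOT armed OR key OR NOT open) forces key = True.
  Clause (NOT armed OR NOT key OR NOT open) is falsified — contradiction.
Case armed = False:
  (armed OR NOT key) forces key = False.
  (armed OR key OR open) forces open = True.
  (armed OR NOT open OR NOT wind) forces wind = False.
  Clause (key OR wind) is falsified — contradiction.
Both cases fail, so the formula is unsatisfiable.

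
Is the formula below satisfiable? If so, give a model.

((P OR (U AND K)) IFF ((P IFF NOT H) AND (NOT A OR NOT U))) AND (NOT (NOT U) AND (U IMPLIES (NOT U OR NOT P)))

K = False, A = True, U = True, P = False, H = True

  (P OR (U AND K)) IFF ((P IFF NOT H) AND (NOT A OR NOT U)) = True
    P OR (U AND K) = False
      U AND K = False
    (P IFF NOT H) AND (NOT A OR NOT U) = False
      P IFF NOT H = True
        NOT H = False
      NOT A OR NOT U = False
        NOT A = False
        NOT U = False
  NOT (NOT U) AND (U IMPLIES (NOT U OR NOT P)) = True
    NOT (NOT U) = True
      NOT U = False
    U IMPLIES (NOT U OR NOT P) = True
      NOT U OR NOT P = True
        NOT U = False
        NOT P = True
Both conjuncts True, so the formula holds.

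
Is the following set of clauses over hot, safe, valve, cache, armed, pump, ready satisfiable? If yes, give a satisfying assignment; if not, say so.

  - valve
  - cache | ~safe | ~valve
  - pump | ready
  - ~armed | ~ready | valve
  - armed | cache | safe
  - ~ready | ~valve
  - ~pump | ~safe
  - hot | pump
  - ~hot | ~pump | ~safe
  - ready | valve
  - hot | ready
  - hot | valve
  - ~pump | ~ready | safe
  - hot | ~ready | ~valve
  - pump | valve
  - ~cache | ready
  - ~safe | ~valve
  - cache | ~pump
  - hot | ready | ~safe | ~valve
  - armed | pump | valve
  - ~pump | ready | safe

Unsatisfiable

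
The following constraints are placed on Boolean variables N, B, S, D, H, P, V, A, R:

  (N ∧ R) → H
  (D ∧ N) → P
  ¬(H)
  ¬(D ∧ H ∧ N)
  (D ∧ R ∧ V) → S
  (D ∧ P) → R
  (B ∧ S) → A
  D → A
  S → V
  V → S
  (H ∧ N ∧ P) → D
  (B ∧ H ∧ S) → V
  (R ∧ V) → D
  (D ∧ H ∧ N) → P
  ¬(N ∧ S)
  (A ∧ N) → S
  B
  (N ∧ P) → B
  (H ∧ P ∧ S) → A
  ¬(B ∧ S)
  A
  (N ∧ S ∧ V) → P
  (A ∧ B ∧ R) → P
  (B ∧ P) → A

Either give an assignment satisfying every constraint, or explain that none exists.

N = False; B = True; S = False; D = True; H = False; P = False; V = False; A = True; R = False

Unit clause (B) forces B = True.
Unit clause (A) forces A = True.
In (¬B ∨ ¬S) only ¬S is left, so S = False.
Unit clause (¬H) forces H = False.
In (¬A ∨ ¬N ∨ S) only ¬N is left, so N = False.
In (S ∨ ¬V) only ¬V is left, so V = False.
Set D = True.
Set P = False.
  then (¬A ∨ ¬B ∨ P ∨ ¬R) forces R = False.
All clauses satisfied.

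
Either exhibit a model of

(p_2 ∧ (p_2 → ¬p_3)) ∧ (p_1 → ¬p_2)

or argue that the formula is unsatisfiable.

p_1=F, p_2=T, p_3=F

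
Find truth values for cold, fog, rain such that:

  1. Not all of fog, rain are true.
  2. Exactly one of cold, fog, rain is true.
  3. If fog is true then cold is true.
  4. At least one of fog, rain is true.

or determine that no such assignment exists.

cold=F; fog=F; rain=T

  (1) {fog, rain}: 1/2 true — not all ✓
  (2) {cold, fog, rain}: 1 true — exactly one ✓
  (3) fog=F ⇒ cold: vacuous ✓
  (4) {fog, rain}: 1 true — at least one ✓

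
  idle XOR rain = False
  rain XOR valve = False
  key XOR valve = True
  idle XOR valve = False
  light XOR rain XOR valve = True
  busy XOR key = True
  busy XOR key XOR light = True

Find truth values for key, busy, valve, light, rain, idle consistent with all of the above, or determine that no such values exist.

UNSATISFIABLE

Adding constraints 2, 5, 6, 7 mod 2: every variable appears an even number of times on the left, so the left side is 0.
But the right sides sum to 1 (mod 2). 0 ≠ 1 — the system is inconsistent.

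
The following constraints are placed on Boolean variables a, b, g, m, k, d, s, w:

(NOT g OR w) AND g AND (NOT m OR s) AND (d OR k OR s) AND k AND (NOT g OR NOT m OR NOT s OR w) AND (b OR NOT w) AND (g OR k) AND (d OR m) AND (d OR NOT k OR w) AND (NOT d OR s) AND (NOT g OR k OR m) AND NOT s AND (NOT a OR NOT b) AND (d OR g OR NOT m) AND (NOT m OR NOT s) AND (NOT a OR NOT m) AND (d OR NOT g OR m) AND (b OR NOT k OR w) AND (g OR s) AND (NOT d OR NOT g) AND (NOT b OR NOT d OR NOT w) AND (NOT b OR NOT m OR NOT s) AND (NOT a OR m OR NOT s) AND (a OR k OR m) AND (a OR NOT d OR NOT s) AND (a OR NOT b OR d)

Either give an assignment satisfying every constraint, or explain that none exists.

Case g = True:
  (NOT g OR w) forces w = True.
  (k) forces k = True.
  (b OR NOT w) forces b = True.
  (NOT s) forces s = False.
  (NOT m OR s) forces m = False.
  (d OR m) forces d = True.
  Clause (NOT d OR s) is falsified — contradiction.
Case g = False:
  Clause (g) is falsified — contradiction.
Both cases fail, so the formula is unsatisfiable.

UNSATISFIABLE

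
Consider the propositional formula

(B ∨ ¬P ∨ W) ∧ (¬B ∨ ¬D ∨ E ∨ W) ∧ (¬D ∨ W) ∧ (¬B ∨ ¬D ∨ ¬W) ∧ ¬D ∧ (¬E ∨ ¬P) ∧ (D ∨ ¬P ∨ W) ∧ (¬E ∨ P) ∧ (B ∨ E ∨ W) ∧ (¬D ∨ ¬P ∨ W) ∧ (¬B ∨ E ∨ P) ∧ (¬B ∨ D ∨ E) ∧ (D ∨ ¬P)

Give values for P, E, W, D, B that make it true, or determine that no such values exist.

Unit clause (¬D) forces D = False.
In (D ∨ ¬P) only ¬P is left, so P = False.
In (¬E ∨ P) only ¬E is left, so E = False.
In (¬B ∨ E ∨ P) only ¬B is left, so B = False.
In (B ∨ E ∨ W) only W is left, so W = True.
All clauses satisfied.

P = False; E = False; W = True; D = False; B = False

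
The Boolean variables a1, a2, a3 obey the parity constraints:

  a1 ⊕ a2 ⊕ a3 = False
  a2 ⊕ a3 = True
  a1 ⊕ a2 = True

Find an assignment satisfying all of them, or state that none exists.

a1=T, a2=F, a3=T

a1 ⊕ a2 ⊕ a3 = T ⊕ F ⊕ T = False ✓
a2 ⊕ a3 = F ⊕ T = True ✓
a1 ⊕ a2 = T ⊕ F = True ✓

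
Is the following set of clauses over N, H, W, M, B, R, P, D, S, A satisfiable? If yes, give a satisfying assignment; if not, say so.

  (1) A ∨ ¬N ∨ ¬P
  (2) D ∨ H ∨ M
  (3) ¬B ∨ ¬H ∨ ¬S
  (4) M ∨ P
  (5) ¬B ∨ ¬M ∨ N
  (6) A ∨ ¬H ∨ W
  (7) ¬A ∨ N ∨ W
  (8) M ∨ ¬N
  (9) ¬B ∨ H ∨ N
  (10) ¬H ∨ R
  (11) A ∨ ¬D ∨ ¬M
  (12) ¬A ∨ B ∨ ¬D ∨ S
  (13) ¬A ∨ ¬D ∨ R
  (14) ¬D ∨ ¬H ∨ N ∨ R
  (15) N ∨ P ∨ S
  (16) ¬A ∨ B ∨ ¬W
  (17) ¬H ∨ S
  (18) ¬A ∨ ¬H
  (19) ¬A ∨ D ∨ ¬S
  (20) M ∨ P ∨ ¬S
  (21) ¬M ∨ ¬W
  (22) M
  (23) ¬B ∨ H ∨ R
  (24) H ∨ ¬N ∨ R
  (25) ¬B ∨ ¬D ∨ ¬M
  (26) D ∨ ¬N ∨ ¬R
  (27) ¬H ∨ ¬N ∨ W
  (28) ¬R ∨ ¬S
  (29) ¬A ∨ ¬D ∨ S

N = False, H = False, W = False, M = True, B = False, R = False, P = True, D = False, S = False, A = False

Unit clause (M) forces M = True.
In (¬M ∨ ¬W) only ¬W is left, so W = False.
Set N = False.
  then (¬B ∨ ¬M ∨ N) forces B = False.
  then (¬A ∨ N ∨ W) forces A = False.
  then (A ∨ ¬D ∨ ¬M) forces D = False.
  then (A ∨ ¬H ∨ W) forces H = False.
Set R = False.
Set P = True.
Set S = False.
All clauses satisfied.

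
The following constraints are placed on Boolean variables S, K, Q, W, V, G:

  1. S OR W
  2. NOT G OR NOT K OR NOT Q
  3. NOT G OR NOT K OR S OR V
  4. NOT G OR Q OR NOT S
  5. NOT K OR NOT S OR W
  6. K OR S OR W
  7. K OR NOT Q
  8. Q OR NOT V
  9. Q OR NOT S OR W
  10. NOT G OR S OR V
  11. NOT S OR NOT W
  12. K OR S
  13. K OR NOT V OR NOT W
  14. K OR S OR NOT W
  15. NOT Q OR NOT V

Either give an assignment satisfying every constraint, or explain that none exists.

Try S = True:
  (NOT S OR NOT W) forces W = False.
  (NOT K OR NOT S OR W) forces K = False.
  (K OR NOT Q) forces Q = False.
  clause (Q OR NOT S OR W) is falsified — backtrack.
So S = False.
  then (S OR W) forces W = True.
  then (K OR S) forces K = True.
Set Q = True.
  then (NOT G OR NOT K OR NOT Q) forces G = False.
  then (NOT Q OR NOT V) forces V = False.
All clauses satisfied.

S = False; K = True; Q = True; W = True; V = False; G = False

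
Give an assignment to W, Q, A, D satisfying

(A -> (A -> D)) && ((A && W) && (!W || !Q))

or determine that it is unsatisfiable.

W = True, Q = False, A = True, D = True

  A -> (A -> D) = True
    A -> D = True
  (A && W) && (!W || !Q) = True
    A && W = True
    !W || !Q = True
      !W = False
      !Q = True
Both conjuncts True, so the formula holds.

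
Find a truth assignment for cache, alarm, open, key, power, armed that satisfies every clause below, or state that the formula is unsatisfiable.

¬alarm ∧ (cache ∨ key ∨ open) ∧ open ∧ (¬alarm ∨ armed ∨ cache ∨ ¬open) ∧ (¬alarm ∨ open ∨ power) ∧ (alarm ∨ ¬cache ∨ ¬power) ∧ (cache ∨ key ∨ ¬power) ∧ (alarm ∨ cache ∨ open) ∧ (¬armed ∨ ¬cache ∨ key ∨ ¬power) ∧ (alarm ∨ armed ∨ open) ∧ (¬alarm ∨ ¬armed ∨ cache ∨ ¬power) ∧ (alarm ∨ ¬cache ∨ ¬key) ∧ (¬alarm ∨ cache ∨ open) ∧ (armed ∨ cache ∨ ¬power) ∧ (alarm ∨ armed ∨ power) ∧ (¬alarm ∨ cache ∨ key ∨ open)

Unit clause (¬alarm) forces alarm = False.
Unit clause (open) forces open = True.
Set cache = True.
  then (alarm ∨ ¬cache ∨ ¬power) forces power = False.
  then (alarm ∨ ¬cache ∨ ¬key) forces key = False.
  then (alarm ∨ armed ∨ power) forces armed = True.
All clauses satisfied.

cache: True, alarm: False, open: True, key: False, power: False, armed: True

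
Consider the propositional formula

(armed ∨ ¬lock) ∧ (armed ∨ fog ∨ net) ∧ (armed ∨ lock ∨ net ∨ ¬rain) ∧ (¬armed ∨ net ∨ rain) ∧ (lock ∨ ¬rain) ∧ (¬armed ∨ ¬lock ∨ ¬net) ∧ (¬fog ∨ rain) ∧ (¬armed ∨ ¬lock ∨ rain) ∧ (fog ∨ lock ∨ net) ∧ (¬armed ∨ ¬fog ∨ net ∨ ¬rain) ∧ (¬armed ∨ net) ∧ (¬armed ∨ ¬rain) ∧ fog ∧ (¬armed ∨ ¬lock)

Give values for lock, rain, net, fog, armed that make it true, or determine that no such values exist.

Case lock = True:
  (armed ∨ ¬lock) forces armed = True.
  Clause (¬armed ∨ ¬lock) is falsified — contradiction.
Case lock = False:
  (lock ∨ ¬rain) forces rain = False.
  (¬fog ∨ rain) forces fog = False.
  Clause (fog) is falsified — contradiction.
Both cases fail, so the formula is unsatisfiable.

The formula is unsatisfiable.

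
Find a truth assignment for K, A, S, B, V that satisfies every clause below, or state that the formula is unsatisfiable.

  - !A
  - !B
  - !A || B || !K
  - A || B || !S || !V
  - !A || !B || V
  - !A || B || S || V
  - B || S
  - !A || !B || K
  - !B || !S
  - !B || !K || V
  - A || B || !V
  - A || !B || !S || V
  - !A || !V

Unit clause (!A) forces A = False.
Unit clause (!B) forces B = False.
In (B || S) only S is left, so S = True.
In (A || B || !V) only !V is left, so V = False.
Set K = True.
All clauses satisfied.

K: True; A: False; S: True; B: False; V: False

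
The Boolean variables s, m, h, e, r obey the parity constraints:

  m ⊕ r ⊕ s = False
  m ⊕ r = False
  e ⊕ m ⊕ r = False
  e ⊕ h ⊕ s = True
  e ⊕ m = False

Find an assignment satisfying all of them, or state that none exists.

s=F, m=F, h=T, e=F, r=F

m ⊕ r ⊕ s = F ⊕ F ⊕ F = False ✓
m ⊕ r = F ⊕ F = False ✓
e ⊕ m ⊕ r = F ⊕ F ⊕ F = False ✓
e ⊕ h ⊕ s = F ⊕ T ⊕ F = True ✓
e ⊕ m = F ⊕ F = False ✓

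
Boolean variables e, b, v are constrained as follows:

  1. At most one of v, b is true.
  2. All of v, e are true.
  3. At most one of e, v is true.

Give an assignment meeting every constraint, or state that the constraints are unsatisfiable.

Case e = True:
  (2) forces v = True.
  Constraint (3) is violated (e=T, v=T) — contradiction.
Case e = False:
  Constraint (2) is violated (e=F) — contradiction.
Both cases fail — unsatisfiable.

Unsatisfiable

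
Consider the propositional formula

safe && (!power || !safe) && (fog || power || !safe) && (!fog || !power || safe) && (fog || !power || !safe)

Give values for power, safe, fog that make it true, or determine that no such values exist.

power=F, safe=T, fog=T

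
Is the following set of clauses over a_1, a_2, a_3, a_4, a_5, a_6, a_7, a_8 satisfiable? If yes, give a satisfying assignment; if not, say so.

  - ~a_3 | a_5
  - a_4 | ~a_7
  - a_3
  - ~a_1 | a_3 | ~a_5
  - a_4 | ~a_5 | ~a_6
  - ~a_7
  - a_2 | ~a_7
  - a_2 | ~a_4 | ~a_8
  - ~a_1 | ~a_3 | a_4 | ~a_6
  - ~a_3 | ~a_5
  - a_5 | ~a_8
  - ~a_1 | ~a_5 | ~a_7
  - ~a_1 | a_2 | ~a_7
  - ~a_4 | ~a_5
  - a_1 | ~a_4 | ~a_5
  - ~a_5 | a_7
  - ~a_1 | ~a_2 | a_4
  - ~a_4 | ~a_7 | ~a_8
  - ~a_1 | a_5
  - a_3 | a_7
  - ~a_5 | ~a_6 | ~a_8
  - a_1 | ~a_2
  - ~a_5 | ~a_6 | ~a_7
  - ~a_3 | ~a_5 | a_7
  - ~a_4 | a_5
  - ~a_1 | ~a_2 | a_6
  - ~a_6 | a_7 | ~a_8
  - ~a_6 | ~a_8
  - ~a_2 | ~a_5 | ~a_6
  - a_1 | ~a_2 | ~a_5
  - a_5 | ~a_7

Case a_3 = True:
  (~a_3 | a_5) forces a_5 = True.
  Clause (~a_3 | ~a_5) is falsified — contradiction.
Case a_3 = False:
  Clause (a_3) is falsified — contradiction.
Both cases fail, so the formula is unsatisfiable.

UNSATISFIABLE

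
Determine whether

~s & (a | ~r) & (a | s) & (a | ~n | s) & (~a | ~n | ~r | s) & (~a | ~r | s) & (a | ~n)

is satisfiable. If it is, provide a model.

Unit clause (~s) forces s = False.
In (a | s) only a is left, so a = True.
In (~a | ~r | s) only ~r is left, so r = False.
Set n = True.
Check each clause:
  (~s): ~s holds.
  (a | ~r): a holds.
  (a | s): a holds.
  (a | ~n | s): a holds.
  (~a | ~n | ~r | s): ~r holds.
  (~a | ~r | s): ~r holds.
  (a | ~n): a holds.
All clauses satisfied.

r = False, n = True, a = True, s = False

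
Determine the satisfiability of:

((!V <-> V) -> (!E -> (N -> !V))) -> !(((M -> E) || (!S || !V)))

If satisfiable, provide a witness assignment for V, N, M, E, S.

V = True, N = True, M = True, E = False, S = True

  ((!V <-> V) -> (!E -> (N -> !V))) -> !(((M -> E) || (!S || !V))) = True
    (!V <-> V) -> (!E -> (N -> !V)) = True
      !V <-> V = False
        !V = False
      !E -> (N -> !V) = False
        !E = True
        N -> !V = False
          !V = False
    !(((M -> E) || (!S || !V))) = True
      (M -> E) || (!S || !V) = False
        M -> E = False
        !S || !V = False
          !S = False
          !V = False
The formula evaluates to True.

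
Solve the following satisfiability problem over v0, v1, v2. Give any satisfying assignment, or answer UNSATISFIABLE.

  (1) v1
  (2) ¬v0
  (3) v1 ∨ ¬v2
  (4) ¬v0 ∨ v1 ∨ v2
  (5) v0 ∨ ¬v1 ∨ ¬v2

v0=F; v1=T; v2=F

Unit clause (v1) forces v1 = True.
Unit clause (¬v0) forces v0 = False.
In (v0 ∨ ¬v1 ∨ ¬v2) only ¬v2 is left, so v2 = False.
All clauses satisfied.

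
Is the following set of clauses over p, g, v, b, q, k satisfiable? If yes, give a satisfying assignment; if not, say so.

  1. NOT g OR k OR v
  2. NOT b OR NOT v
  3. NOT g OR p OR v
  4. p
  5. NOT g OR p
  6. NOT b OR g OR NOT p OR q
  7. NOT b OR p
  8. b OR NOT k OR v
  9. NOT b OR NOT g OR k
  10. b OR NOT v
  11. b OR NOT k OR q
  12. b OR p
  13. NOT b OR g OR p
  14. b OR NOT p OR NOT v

Unit clause (p) forces p = True.
Set g = False.
Try v = True:
  (NOT b OR NOT v) forces b = False.
  clause (b OR NOT v) is falsified — backtrack.
So v = False.
Set b = True.
  then (NOT b OR g OR NOT p OR q) forces q = True.
Set k = True.
All clauses satisfied.

p = True, g = False, v = False, b = True, q = True, k = True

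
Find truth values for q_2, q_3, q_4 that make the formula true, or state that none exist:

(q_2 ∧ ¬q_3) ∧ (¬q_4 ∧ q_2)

q_2 = True; q_3 = False; q_4 = False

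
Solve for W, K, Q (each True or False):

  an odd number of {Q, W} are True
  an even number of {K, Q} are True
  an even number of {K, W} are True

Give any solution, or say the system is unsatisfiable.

Adding constraints 1, 2, 3 mod 2: every variable appears an even number of times on the left, so the left side is 0.
But the right sides sum to 1 (mod 2). 0 ≠ 1 — the system is inconsistent.

UNSATISFIABLE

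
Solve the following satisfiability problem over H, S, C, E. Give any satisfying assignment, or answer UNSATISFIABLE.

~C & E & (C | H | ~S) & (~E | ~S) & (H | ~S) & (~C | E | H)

Unit clause (~C) forces C = False.
Unit clause (E) forces E = True.
In (~E | ~S) only ~S is left, so S = False.
Set H = True.
Check each clause:
  (~C): ~C holds.
  (E): E holds.
  (C | H | ~S): H holds.
  (~E | ~S): ~S holds.
  (H | ~S): H holds.
  (~C | E | H): ~C holds.
All clauses satisfied.

H: True, S: False, C: False, E: True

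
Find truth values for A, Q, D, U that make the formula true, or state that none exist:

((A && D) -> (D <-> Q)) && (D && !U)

A = True; Q = True; D = True; U = False

  (A && D) -> (D <-> Q) = True
    A && D = True
    D <-> Q = True
  D && !U = True
    !U = True
Both conjuncts True, so the formula holds.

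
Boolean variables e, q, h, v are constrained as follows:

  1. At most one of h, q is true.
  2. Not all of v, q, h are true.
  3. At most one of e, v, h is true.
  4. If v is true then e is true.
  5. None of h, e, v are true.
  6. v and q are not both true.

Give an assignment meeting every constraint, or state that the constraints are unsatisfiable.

e = False, q = False, h = False, v = False

  (1) {h, q}: 0 true — at most one ✓
  (2) {v, q, h}: 0/3 true — not all ✓
  (3) {e, v, h}: 0 true — at most one ✓
  (4) v=F ⇒ e: vacuous ✓
  (5) {h, e, v}: 0 true — none ✓
  (6) v=F, q=F — not both ✓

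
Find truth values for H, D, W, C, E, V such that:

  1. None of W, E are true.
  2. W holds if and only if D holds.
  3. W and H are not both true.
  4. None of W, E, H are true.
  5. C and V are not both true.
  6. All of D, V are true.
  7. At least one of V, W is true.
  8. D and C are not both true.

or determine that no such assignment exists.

Case D = True:
  (1) forces W = False.
  Constraint (2) is violated (W=F, D=T) — contradiction.
Case D = False:
  Constraint (6) is violated (D=F) — contradiction.
Both cases fail — unsatisfiable.

The formula is unsatisfiable.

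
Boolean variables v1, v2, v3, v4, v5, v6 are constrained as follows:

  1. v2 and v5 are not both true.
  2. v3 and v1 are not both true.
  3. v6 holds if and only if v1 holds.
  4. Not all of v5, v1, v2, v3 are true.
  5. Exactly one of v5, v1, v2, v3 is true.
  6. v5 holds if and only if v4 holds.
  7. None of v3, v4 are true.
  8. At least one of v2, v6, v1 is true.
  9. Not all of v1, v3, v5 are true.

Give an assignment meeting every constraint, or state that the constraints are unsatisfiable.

v1 = True, v2 = False, v3 = False, v4 = False, v5 = False, v6 = True

  (1) v2=F, v5=F — not both ✓
  (2) v3=F, v1=T — not both ✓
  (3) v6=T, v1=T — same ✓
  (4) {v5, v1, v2, v3}: 1/4 true — not all ✓
  (5) {v5, v1, v2, v3}: 1 true — exactly one ✓
  (6) v5=F, v4=F — same ✓
  (7) {v3, v4}: 0 true — none ✓
  (8) {v2, v6, v1}: 2 true — at least one ✓
  (9) {v1, v3, v5}: 1/3 true — not all ✓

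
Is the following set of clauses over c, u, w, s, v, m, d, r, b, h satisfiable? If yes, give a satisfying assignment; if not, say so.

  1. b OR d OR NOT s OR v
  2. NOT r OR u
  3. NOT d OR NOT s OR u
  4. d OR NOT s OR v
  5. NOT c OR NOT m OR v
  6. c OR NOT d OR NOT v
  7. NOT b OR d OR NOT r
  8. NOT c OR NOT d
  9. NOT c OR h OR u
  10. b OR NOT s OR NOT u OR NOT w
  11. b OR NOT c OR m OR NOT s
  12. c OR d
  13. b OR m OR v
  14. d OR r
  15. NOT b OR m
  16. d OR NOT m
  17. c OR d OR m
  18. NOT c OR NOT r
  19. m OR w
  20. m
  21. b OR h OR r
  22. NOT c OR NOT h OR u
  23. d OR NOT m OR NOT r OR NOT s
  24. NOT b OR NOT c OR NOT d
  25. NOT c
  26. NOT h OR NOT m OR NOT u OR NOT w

c = False, u = True, w = True, s = False, v = False, m = True, d = True, r = False, b = True, h = False

Unit clause (m) forces m = True.
Unit clause (NOT c) forces c = False.
In (c OR d) only d is left, so d = True.
In (c OR NOT d OR NOT v) only NOT v is left, so v = False.
Set u = True.
Set w = True.
  then (NOT h OR NOT m OR NOT u OR NOT w) forces h = False.
Set s = False.
Set r = False.
  then (b OR h OR r) forces b = True.
All clauses satisfied.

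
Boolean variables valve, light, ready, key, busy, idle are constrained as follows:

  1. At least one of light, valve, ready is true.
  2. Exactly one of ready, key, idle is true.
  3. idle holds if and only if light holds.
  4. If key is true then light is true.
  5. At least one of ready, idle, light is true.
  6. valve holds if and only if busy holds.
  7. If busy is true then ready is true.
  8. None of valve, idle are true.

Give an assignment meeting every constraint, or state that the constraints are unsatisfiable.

valve = False, light = False, ready = True, key = False, busy = False, idle = False

  (1) {light, valve, ready}: 1 true — at least one ✓
  (2) {ready, key, idle}: 1 true — exactly one ✓
  (3) idle=F, light=F — same ✓
  (4) key=F ⇒ light: vacuous ✓
  (5) {ready, idle, light}: 1 true — at least one ✓
  (6) valve=F, busy=F — same ✓
  (7) busy=F ⇒ ready: vacuous ✓
  (8) {valve, idle}: 0 true — none ✓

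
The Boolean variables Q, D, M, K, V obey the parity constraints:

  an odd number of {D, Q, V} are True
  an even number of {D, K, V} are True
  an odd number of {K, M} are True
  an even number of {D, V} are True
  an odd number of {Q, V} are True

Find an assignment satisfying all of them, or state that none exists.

Q=T; D=F; M=T; K=F; V=F

{D, Q, V}: 1 true → odd ✓
{D, K, V}: 0 true → even ✓
{K, M}: 1 true → odd ✓
{D, V}: 0 true → even ✓
{Q, V}: 1 true → odd ✓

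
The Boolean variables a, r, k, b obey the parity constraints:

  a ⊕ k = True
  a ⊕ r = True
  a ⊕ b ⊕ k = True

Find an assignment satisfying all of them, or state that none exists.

a = True, r = False, k = False, b = False

a ⊕ k = T ⊕ F = True ✓
a ⊕ r = T ⊕ F = True ✓
a ⊕ b ⊕ k = T ⊕ F ⊕ F = True ✓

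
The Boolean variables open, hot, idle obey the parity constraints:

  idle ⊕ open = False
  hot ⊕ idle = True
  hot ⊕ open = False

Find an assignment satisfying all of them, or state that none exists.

Adding constraints 1, 2, 3 mod 2: every variable appears an even number of times on the left, so the left side is 0.
But the right sides sum to 1 (mod 2). 0 ≠ 1 — the system is inconsistent.

Unsatisfiable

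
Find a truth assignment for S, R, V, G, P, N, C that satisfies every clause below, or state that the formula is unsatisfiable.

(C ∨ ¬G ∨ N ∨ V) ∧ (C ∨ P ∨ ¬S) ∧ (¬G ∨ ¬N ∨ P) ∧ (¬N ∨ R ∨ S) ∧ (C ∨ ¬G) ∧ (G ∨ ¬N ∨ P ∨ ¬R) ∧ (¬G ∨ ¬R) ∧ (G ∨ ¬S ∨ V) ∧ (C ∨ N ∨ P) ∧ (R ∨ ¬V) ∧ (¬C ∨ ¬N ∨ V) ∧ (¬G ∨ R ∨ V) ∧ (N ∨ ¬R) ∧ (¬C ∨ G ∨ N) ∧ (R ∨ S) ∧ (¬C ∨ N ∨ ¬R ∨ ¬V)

S=T, R=T, V=T, G=F, P=T, N=T, C=T

Set S = True.
Try R = False:
  (R ∨ ¬V) forces V = False.
  (G ∨ ¬S ∨ V) forces G = True.
  clause (¬G ∨ R ∨ V) is falsified — backtrack.
So R = True.
  then (¬G ∨ ¬R) forces G = False.
  then (G ∨ ¬S ∨ V) forces V = True.
  then (N ∨ ¬R) forces N = True.
  then (G ∨ ¬N ∨ P ∨ ¬R) forces P = True.
Set C = True.
All clauses satisfied.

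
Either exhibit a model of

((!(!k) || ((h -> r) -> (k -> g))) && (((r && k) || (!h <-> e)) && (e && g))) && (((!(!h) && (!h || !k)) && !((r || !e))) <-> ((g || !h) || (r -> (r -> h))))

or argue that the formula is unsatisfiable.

Case g = True: the formula simplifies to (((r && k) || (!h <-> e)) && e) && ((!(!h) && (!h || !k)) && !((r || !e))).
  h = True: simplifies to (((r && k) || !e) && e) && (!k && !((r || !e))).
    e = True: simplifies to (r && k) && (!k && !r).
      r = True: the conjunct !r is False.
      r = False: the conjunct r is False.
    e = False: the conjunct e is False.
  h = False: the conjunct !(!h) becomes !(!False) = False.
Case g = False: the conjunct g is False.
Both cases fail — unsatisfiable.

The formula is unsatisfiable.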